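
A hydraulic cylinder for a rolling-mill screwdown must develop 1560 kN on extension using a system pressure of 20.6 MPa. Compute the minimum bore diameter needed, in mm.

Extension force acts on the full piston face: F = P × (π/4)D².
D = √(4F / (πP)) = √(4 × 1560 kN / (π × 20.6 MPa))

D ≈ 311 mm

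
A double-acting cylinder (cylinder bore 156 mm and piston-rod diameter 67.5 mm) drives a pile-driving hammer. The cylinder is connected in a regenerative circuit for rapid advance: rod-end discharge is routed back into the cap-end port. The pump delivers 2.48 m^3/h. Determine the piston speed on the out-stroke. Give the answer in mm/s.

v ≈ 193 mm/s

In regeneration the rod-end outflow joins the pump flow into the cap end, so the net volume the pump must supply per unit advance equals the rod cross-section area.
Rod cross-section A_rod = π/4 × (67.5 mm)² = 3578 mm^2
v = Q_pump / A_rod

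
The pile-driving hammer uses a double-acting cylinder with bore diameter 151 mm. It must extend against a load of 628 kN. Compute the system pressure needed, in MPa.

P ≈ 35.1 MPa

Cap-side area A_cap = π/4 × (151 mm)² = 17910 mm^2
P = F / A = 628 kN / A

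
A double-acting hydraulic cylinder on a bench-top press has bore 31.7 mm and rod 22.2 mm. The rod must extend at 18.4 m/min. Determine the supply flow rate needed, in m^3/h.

Q ≈ 0.871 m^3/h

Cap-side area A_cap = π/4 × (31.7 mm)² = 789.2 mm^2
Q = A × v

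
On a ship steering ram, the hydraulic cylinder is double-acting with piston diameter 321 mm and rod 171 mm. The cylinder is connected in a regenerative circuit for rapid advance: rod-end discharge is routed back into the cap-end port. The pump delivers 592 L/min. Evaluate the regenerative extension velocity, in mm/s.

v ≈ 430 mm/s

In regeneration the rod-end outflow joins the pump flow into the cap end, so the net volume the pump must supply per unit advance equals the rod cross-section area.
Rod cross-section A_rod = π/4 × (171 mm)² = 22970 mm^2
v = Q_pump / A_rod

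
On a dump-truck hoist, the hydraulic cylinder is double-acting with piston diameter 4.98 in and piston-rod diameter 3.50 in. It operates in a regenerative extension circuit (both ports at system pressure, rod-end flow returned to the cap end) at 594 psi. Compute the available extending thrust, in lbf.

F ≈ 5710 lbf

With equal pressure on both faces, forces on the annular region cancel; the net push is pressure × rod cross-section.
Rod cross-section A_rod = π/4 × (3.50 in)² = 9.621 in^2
F = P × A_rod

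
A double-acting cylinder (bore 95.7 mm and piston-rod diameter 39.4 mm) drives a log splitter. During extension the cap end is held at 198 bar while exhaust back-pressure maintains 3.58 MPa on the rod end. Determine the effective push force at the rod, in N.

Cap-side area A_cap = π/4 × (95.7 mm)² = 7193 mm^2
Rod-side annular area A_ann = π/4 × (95.7² − 39.4²) = 5974 mm^2
Net thrust = P_cap·A_cap − P_rod·A_ann = 1.424e5 N − 21390 N

F ≈ 1.21e5 N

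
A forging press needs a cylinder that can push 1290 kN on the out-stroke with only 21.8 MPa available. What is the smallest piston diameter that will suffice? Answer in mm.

D ≈ 274 mm

Extension force acts on the full piston face: F = P × (π/4)D².
D = √(4F / (πP)) = √(4 × 1290 kN / (π × 21.8 MPa))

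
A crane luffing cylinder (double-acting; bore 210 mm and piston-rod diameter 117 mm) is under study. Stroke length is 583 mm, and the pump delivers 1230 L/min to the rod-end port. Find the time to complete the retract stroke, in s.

Rod-side annular area A_ann = π/4 × (210² − 117²) = 23880 mm^2
Swept volume V = A × L; t = V / Q = A·L / Q

t ≈ 0.679 s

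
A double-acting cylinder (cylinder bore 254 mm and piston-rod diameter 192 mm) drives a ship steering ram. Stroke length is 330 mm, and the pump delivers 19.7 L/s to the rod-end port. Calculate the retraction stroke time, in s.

Rod-side annular area A_ann = π/4 × (254² − 192²) = 21720 mm^2
Swept volume V = A × L; t = V / Q = A·L / Q

t ≈ 0.364 s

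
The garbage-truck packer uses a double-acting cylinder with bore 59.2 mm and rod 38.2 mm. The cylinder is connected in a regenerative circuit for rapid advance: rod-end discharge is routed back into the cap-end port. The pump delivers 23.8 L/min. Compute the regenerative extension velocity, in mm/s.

v ≈ 346 mm/s

In regeneration the rod-end outflow joins the pump flow into the cap end, so the net volume the pump must supply per unit advance equals the rod cross-section area.
Rod cross-section A_rod = π/4 × (38.2 mm)² = 1146 mm^2
v = Q_pump / A_rod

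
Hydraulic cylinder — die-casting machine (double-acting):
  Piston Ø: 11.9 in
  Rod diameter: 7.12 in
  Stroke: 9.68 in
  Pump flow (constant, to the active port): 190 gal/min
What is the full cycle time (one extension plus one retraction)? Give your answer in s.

Cap-side area A_cap = π/4 × (11.9 in)² = 111.2 in^2
Rod-side annular area A_ann = π/4 × (11.9² − 7.12²) = 71.40 in^2
t_ext = A_cap·L/Q = 1.472 s
t_ret = A_ann·L/Q = 0.9449 s
t_cycle = t_ext + t_ret

t ≈ 2.42 s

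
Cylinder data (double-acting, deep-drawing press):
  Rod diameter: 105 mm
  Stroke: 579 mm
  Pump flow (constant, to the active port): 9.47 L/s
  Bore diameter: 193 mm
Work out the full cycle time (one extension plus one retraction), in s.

t ≈ 3.05 s

Cap-side area A_cap = π/4 × (193 mm)² = 29260 mm^2
Rod-side annular area A_ann = π/4 × (193² − 105²) = 20600 mm^2
t_ext = A_cap·L/Q = 1.789 s
t_ret = A_ann·L/Q = 1.259 s
t_cycle = t_ext + t_ret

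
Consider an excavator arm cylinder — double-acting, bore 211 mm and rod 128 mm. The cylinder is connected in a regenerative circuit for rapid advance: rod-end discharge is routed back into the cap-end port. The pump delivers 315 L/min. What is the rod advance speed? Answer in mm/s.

In regeneration the rod-end outflow joins the pump flow into the cap end, so the net volume the pump must supply per unit advance equals the rod cross-section area.
Rod cross-section A_rod = π/4 × (128 mm)² = 12870 mm^2
v = Q_pump / A_rod

v ≈ 408 mm/s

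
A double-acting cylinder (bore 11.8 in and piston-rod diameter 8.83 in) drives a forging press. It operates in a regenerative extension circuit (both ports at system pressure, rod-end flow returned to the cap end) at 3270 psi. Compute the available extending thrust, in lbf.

With equal pressure on both faces, forces on the annular region cancel; the net push is pressure × rod cross-section.
Rod cross-section A_rod = π/4 × (8.83 in)² = 61.24 in^2
F = P × A_rod

F ≈ 2.00e5 lbf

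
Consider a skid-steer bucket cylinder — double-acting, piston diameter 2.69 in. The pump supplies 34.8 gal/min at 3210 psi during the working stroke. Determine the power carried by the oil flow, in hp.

Hydraulic power = P × Q

W ≈ 65.2 hp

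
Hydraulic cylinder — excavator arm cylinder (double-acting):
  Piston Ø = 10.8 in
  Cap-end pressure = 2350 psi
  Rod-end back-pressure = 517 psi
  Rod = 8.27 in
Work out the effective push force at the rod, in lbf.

F ≈ 1.96e5 lbf

Cap-side area A_cap = π/4 × (10.8 in)² = 91.61 in^2
Rod-side annular area A_ann = π/4 × (10.8² − 8.27²) = 37.89 in^2
Net thrust = P_cap·A_cap − P_rod·A_ann = 2.153e5 lbf − 19590 lbf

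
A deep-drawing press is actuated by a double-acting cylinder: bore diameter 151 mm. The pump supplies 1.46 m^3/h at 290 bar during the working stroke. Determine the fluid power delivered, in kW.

W ≈ 11.8 kW

Hydraulic power = P × Q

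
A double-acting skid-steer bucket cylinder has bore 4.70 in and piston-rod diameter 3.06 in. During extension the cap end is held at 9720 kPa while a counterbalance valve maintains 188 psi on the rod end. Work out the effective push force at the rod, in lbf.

F ≈ 22600 lbf

Cap-side area A_cap = π/4 × (4.70 in)² = 17.35 in^2
Rod-side annular area A_ann = π/4 × (4.70² − 3.06²) = 9.995 in^2
Net thrust = P_cap·A_cap − P_rod·A_ann = 24460 lbf − 1879 lbf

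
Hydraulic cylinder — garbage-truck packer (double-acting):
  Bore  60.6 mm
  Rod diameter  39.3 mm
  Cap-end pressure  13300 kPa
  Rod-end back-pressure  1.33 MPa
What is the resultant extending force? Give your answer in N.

Cap-side area A_cap = π/4 × (60.6 mm)² = 2884 mm^2
Rod-side annular area A_ann = π/4 × (60.6² − 39.3²) = 1671 mm^2
Net thrust = P_cap·A_cap − P_rod·A_ann = 38360 N − 2223 N

F ≈ 36100 N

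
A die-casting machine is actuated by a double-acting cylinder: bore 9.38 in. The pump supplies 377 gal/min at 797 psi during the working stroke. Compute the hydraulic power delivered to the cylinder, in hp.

Hydraulic power = P × Q

W ≈ 175 hp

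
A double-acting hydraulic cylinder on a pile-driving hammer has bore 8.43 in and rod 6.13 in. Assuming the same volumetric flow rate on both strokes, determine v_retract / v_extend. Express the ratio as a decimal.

Cap-side area A_cap = π/4 × (8.43 in)² = 55.81 in^2
Rod-side annular area A_ann = π/4 × (8.43² − 6.13²) = 26.30 in^2
For equal Q, v ∝ 1/A, so v_ret/v_ext = A_cap/A_ann.

v_ret/v_ext ≈ 2.12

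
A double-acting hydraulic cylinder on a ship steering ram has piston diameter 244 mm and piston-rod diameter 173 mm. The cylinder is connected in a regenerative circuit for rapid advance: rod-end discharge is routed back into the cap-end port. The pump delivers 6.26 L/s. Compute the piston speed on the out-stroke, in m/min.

In regeneration the rod-end outflow joins the pump flow into the cap end, so the net volume the pump must supply per unit advance equals the rod cross-section area.
Rod cross-section A_rod = π/4 × (173 mm)² = 23510 mm^2
v = Q_pump / A_rod

v ≈ 16.0 m/min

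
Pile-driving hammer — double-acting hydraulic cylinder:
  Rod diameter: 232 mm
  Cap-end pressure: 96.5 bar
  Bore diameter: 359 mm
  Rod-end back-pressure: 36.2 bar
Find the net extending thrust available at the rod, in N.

Cap-side area A_cap = π/4 × (359 mm)² = 1.012e5 mm^2
Rod-side annular area A_ann = π/4 × (359² − 232²) = 58950 mm^2
Net thrust = P_cap·A_cap − P_rod·A_ann = 9.768e5 N − 2.134e5 N

F ≈ 7.63e5 N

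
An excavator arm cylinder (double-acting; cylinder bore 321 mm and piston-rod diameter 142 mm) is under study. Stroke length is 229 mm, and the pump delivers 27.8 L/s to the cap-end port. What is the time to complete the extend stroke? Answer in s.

Cap-side area A_cap = π/4 × (321 mm)² = 80930 mm^2
Swept volume V = A × L; t = V / Q = A·L / Q

t ≈ 0.667 s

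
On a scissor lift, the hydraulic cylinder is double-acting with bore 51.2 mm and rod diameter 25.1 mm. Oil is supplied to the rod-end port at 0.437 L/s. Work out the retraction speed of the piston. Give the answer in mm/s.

Rod-side annular area A_ann = π/4 × (51.2² − 25.1²) = 1564 mm^2
Flow into the rod-end port fills the annular volume.
v = Q / A

v ≈ 279 mm/s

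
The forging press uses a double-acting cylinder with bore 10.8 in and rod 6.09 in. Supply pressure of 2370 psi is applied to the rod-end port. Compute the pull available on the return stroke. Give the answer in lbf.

F ≈ 1.48e5 lbf

Rod-side annular area A_ann = π/4 × (10.8² − 6.09²) = 62.48 in^2
On retraction the pressure acts on the annular area (bore minus rod).
F = P × A_ann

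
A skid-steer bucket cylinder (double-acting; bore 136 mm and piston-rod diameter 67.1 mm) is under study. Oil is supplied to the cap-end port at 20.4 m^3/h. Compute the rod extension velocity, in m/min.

v ≈ 23.4 m/min

Cap-side area A_cap = π/4 × (136 mm)² = 14530 mm^2
v = Q / A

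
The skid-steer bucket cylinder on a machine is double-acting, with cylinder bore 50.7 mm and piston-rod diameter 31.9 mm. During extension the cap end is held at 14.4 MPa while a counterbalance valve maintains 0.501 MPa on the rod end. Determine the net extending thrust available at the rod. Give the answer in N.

Cap-side area A_cap = π/4 × (50.7 mm)² = 2019 mm^2
Rod-side annular area A_ann = π/4 × (50.7² − 31.9²) = 1220 mm^2
Net thrust = P_cap·A_cap − P_rod·A_ann = 29070 N − 611.0 N

F ≈ 28500 N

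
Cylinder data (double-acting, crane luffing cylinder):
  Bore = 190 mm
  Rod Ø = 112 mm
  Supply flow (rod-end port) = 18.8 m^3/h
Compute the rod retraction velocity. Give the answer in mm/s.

v ≈ 282 mm/s

Rod-side annular area A_ann = π/4 × (190² − 112²) = 18500 mm^2
Flow into the rod-end port fills the annular volume.
v = Q / A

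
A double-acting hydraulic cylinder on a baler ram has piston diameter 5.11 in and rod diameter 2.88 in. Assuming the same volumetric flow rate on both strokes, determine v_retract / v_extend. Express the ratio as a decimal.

v_ret/v_ext ≈ 1.47

Cap-side area A_cap = π/4 × (5.11 in)² = 20.51 in^2
Rod-side annular area A_ann = π/4 × (5.11² − 2.88²) = 13.99 in^2
For equal Q, v ∝ 1/A, so v_ret/v_ext = A_cap/A_ann.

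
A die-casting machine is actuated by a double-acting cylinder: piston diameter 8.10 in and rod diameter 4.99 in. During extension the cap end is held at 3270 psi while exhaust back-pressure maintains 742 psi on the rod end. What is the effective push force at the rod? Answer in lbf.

Cap-side area A_cap = π/4 × (8.10 in)² = 51.53 in^2
Rod-side annular area A_ann = π/4 × (8.10² − 4.99²) = 31.97 in^2
Net thrust = P_cap·A_cap − P_rod·A_ann = 1.685e5 lbf − 23720 lbf

F ≈ 1.45e5 lbf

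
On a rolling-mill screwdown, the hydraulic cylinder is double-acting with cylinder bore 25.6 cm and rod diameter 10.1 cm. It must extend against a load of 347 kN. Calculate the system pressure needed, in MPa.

P ≈ 6.74 MPa

Cap-side area A_cap = π/4 × (25.6 cm)² = 514.7 cm^2
P = F / A = 347 kN / A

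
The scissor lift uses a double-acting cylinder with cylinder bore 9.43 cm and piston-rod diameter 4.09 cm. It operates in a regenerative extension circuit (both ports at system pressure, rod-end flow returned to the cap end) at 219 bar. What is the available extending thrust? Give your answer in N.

With equal pressure on both faces, forces on the annular region cancel; the net push is pressure × rod cross-section.
Rod cross-section A_rod = π/4 × (4.09 cm)² = 13.14 cm^2
F = P × A_rod

F ≈ 28800 N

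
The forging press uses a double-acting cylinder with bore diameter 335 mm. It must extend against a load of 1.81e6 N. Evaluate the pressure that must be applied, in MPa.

Cap-side area A_cap = π/4 × (335 mm)² = 88140 mm^2
P = F / A = 1.81e6 N / A

P ≈ 20.5 MPa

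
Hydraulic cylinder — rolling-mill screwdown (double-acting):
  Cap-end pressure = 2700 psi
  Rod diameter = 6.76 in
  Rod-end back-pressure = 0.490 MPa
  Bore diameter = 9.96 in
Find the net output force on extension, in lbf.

Cap-side area A_cap = π/4 × (9.96 in)² = 77.91 in^2
Rod-side annular area A_ann = π/4 × (9.96² − 6.76²) = 42.02 in^2
Net thrust = P_cap·A_cap − P_rod·A_ann = 2.104e5 lbf − 2986 lbf

F ≈ 2.07e5 lbf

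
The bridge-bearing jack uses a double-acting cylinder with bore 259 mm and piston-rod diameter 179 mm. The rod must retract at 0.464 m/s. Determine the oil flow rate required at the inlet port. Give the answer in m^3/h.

Rod-side annular area A_ann = π/4 × (259² − 179²) = 27520 mm^2
Q = A × v

Q ≈ 46.0 m^3/h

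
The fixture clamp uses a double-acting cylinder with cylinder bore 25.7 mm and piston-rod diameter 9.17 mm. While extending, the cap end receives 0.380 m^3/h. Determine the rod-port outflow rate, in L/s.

Cap-side area A_cap = π/4 × (25.7 mm)² = 518.7 mm^2
Rod-side annular area A_ann = π/4 × (25.7² − 9.17²) = 452.7 mm^2
Piston speed v = Q_in/A_cap; rod-end outflow Q_out = v × A_ann = Q_in × A_ann/A_cap.

Q_out ≈ 0.0921 L/s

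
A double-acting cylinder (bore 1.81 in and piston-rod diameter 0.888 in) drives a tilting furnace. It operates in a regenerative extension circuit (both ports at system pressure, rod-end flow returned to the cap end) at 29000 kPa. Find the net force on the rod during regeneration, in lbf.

F ≈ 2600 lbf

With equal pressure on both faces, forces on the annular region cancel; the net push is pressure × rod cross-section.
Rod cross-section A_rod = π/4 × (0.888 in)² = 0.6193 in^2
F = P × A_rod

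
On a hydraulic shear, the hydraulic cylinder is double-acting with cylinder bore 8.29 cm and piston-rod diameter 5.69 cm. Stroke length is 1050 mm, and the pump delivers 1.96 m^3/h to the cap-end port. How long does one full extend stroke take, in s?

Cap-side area A_cap = π/4 × (8.29 cm)² = 53.98 cm^2
Swept volume V = A × L; t = V / Q = A·L / Q

t ≈ 10.4 s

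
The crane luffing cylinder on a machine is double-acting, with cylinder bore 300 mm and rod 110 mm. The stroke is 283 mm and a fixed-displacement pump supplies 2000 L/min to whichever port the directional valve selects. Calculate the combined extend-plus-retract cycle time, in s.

t ≈ 1.12 s

Cap-side area A_cap = π/4 × (300 mm)² = 70690 mm^2
Rod-side annular area A_ann = π/4 × (300² − 110²) = 61180 mm^2
t_ext = A_cap·L/Q = 0.6001 s
t_ret = A_ann·L/Q = 0.5194 s
t_cycle = t_ext + t_ret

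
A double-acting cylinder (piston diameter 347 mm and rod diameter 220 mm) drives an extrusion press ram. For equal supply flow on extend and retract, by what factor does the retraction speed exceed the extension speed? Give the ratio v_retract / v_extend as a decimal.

Cap-side area A_cap = π/4 × (347 mm)² = 94570 mm^2
Rod-side annular area A_ann = π/4 × (347² − 220²) = 56560 mm^2
For equal Q, v ∝ 1/A, so v_ret/v_ext = A_cap/A_ann.

v_ret/v_ext ≈ 1.67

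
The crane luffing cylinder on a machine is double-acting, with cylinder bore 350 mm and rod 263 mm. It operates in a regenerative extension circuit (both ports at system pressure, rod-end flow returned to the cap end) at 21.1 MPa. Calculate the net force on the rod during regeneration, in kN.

F ≈ 1150 kN

With equal pressure on both faces, forces on the annular region cancel; the net push is pressure × rod cross-section.
Rod cross-section A_rod = π/4 × (263 mm)² = 54330 mm^2
F = P × A_rod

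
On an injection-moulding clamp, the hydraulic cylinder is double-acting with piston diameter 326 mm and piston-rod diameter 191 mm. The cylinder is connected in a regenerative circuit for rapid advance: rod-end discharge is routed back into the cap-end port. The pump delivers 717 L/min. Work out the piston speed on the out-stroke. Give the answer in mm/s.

v ≈ 417 mm/s

In regeneration the rod-end outflow joins the pump flow into the cap end, so the net volume the pump must supply per unit advance equals the rod cross-section area.
Rod cross-section A_rod = π/4 × (191 mm)² = 28650 mm^2
v = Q_pump / A_rod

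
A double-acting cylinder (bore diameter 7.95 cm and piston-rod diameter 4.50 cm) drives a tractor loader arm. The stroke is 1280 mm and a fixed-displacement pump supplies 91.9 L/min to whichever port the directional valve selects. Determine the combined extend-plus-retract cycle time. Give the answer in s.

Cap-side area A_cap = π/4 × (7.95 cm)² = 49.64 cm^2
Rod-side annular area A_ann = π/4 × (7.95² − 4.50²) = 33.73 cm^2
t_ext = A_cap·L/Q = 4.148 s
t_ret = A_ann·L/Q = 2.819 s
t_cycle = t_ext + t_ret

t ≈ 6.97 s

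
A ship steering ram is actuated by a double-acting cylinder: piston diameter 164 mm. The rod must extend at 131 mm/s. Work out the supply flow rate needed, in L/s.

Cap-side area A_cap = π/4 × (164 mm)² = 21120 mm^2
Q = A × v

Q ≈ 2.77 L/s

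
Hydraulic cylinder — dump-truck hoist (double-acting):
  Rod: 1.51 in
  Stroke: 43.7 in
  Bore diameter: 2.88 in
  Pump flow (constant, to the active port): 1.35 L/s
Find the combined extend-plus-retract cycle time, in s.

Cap-side area A_cap = π/4 × (2.88 in)² = 6.514 in^2
Rod-side annular area A_ann = π/4 × (2.88² − 1.51²) = 4.724 in^2
t_ext = A_cap·L/Q = 3.456 s
t_ret = A_ann·L/Q = 2.506 s
t_cycle = t_ext + t_ret

t ≈ 5.96 s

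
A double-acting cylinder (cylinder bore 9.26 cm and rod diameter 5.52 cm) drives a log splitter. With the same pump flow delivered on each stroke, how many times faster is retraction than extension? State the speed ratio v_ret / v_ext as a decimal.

Cap-side area A_cap = π/4 × (9.26 cm)² = 67.35 cm^2
Rod-side annular area A_ann = π/4 × (9.26² − 5.52²) = 43.41 cm^2
For equal Q, v ∝ 1/A, so v_ret/v_ext = A_cap/A_ann.

v_ret/v_ext ≈ 1.55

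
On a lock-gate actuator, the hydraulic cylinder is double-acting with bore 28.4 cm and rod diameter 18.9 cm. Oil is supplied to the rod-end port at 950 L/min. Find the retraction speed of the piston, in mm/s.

v ≈ 449 mm/s

Rod-side annular area A_ann = π/4 × (28.4² − 18.9²) = 352.9 cm^2
Flow into the rod-end port fills the annular volume.
v = Q / A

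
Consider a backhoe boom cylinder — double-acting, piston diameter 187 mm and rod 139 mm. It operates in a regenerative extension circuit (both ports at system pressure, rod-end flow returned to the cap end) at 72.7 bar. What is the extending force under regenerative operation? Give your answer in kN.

With equal pressure on both faces, forces on the annular region cancel; the net push is pressure × rod cross-section.
Rod cross-section A_rod = π/4 × (139 mm)² = 15170 mm^2
F = P × A_rod

F ≈ 110 kN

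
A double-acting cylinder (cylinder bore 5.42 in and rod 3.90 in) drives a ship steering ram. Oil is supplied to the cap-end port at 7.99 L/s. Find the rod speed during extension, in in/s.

v ≈ 21.1 in/s

Cap-side area A_cap = π/4 × (5.42 in)² = 23.07 in^2
v = Q / A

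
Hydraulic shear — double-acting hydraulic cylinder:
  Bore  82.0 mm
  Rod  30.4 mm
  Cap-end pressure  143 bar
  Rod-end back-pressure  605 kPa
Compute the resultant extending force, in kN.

F ≈ 72.8 kN

Cap-side area A_cap = π/4 × (82.0 mm)² = 5281 mm^2
Rod-side annular area A_ann = π/4 × (82.0² − 30.4²) = 4555 mm^2
Net thrust = P_cap·A_cap − P_rod·A_ann = 75.52 kN − 2.756 kN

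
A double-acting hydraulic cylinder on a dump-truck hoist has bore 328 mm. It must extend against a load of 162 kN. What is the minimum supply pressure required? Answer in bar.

P ≈ 19.2 bar

Cap-side area A_cap = π/4 × (328 mm)² = 84500 mm^2
P = F / A = 162 kN / A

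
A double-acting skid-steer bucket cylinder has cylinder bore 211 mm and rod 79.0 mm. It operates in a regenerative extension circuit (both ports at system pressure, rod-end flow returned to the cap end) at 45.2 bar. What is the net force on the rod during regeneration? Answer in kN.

F ≈ 22.2 kN

With equal pressure on both faces, forces on the annular region cancel; the net push is pressure × rod cross-section.
Rod cross-section A_rod = π/4 × (79.0 mm)² = 4902 mm^2
F = P × A_rod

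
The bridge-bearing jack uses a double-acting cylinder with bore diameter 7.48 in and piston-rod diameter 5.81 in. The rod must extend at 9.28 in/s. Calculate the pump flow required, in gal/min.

Cap-side area A_cap = π/4 × (7.48 in)² = 43.94 in^2
Q = A × v

Q ≈ 106 gal/min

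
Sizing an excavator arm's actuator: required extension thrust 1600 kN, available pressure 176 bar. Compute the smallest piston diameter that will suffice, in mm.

Extension force acts on the full piston face: F = P × (π/4)D².
D = √(4F / (πP)) = √(4 × 1600 kN / (π × 176 bar))

D ≈ 340 mm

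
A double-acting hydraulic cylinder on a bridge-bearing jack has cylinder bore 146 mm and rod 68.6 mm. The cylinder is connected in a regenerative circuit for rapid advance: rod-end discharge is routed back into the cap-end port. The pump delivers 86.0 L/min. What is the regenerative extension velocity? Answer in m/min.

In regeneration the rod-end outflow joins the pump flow into the cap end, so the net volume the pump must supply per unit advance equals the rod cross-section area.
Rod cross-section A_rod = π/4 × (68.6 mm)² = 3696 mm^2
v = Q_pump / A_rod

v ≈ 23.3 m/min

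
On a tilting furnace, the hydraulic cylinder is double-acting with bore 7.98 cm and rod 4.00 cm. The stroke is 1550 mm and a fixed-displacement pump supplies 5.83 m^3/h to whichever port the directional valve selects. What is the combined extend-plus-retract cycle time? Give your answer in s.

t ≈ 8.37 s

Cap-side area A_cap = π/4 × (7.98 cm)² = 50.01 cm^2
Rod-side annular area A_ann = π/4 × (7.98² − 4.00²) = 37.45 cm^2
t_ext = A_cap·L/Q = 4.787 s
t_ret = A_ann·L/Q = 3.584 s
t_cycle = t_ext + t_ret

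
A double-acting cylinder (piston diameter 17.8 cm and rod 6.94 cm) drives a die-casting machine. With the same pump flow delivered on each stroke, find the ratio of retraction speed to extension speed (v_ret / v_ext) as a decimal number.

v_ret/v_ext ≈ 1.18

Cap-side area A_cap = π/4 × (17.8 cm)² = 248.8 cm^2
Rod-side annular area A_ann = π/4 × (17.8² − 6.94²) = 211.0 cm^2
For equal Q, v ∝ 1/A, so v_ret/v_ext = A_cap/A_ann.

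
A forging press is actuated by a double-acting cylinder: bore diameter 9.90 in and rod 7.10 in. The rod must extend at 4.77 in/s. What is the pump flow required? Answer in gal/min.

Q ≈ 95.4 gal/min

Cap-side area A_cap = π/4 × (9.90 in)² = 76.98 in^2
Q = A × v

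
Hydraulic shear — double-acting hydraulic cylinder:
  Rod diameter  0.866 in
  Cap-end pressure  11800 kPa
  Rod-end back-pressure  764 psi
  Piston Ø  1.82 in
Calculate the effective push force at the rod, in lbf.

F ≈ 2910 lbf

Cap-side area A_cap = π/4 × (1.82 in)² = 2.602 in^2
Rod-side annular area A_ann = π/4 × (1.82² − 0.866²) = 2.013 in^2
Net thrust = P_cap·A_cap − P_rod·A_ann = 4452 lbf − 1538 lbf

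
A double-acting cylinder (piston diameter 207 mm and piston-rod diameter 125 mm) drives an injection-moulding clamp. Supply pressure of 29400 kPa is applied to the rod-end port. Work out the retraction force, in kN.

Rod-side annular area A_ann = π/4 × (207² − 125²) = 21380 mm^2
On retraction the pressure acts on the annular area (bore minus rod).
F = P × A_ann

F ≈ 629 kN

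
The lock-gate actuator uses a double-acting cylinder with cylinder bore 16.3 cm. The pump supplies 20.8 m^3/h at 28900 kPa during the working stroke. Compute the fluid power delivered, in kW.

Hydraulic power = P × Q

W ≈ 167 kW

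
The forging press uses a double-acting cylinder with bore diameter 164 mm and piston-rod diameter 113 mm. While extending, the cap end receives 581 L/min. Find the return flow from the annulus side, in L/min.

Cap-side area A_cap = π/4 × (164 mm)² = 21120 mm^2
Rod-side annular area A_ann = π/4 × (164² − 113²) = 11100 mm^2
Piston speed v = Q_in/A_cap; rod-end outflow Q_out = v × A_ann = Q_in × A_ann/A_cap.

Q_out ≈ 305 L/min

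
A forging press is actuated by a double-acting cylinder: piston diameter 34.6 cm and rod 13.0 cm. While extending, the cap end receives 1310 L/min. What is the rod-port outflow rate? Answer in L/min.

Cap-side area A_cap = π/4 × (34.6 cm)² = 940.2 cm^2
Rod-side annular area A_ann = π/4 × (34.6² − 13.0²) = 807.5 cm^2
Piston speed v = Q_in/A_cap; rod-end outflow Q_out = v × A_ann = Q_in × A_ann/A_cap.

Q_out ≈ 1130 L/min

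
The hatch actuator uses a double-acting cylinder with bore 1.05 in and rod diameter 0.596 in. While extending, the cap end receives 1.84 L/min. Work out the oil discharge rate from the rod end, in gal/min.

Cap-side area A_cap = π/4 × (1.05 in)² = 0.8659 in^2
Rod-side annular area A_ann = π/4 × (1.05² − 0.596²) = 0.5869 in^2
Piston speed v = Q_in/A_cap; rod-end outflow Q_out = v × A_ann = Q_in × A_ann/A_cap.

Q_out ≈ 0.329 gal/min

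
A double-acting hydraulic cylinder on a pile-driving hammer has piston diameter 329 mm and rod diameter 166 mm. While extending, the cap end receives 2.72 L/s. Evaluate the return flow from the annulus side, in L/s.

Q_out ≈ 2.03 L/s

Cap-side area A_cap = π/4 × (329 mm)² = 85010 mm^2
Rod-side annular area A_ann = π/4 × (329² − 166²) = 63370 mm^2
Piston speed v = Q_in/A_cap; rod-end outflow Q_out = v × A_ann = Q_in × A_ann/A_cap.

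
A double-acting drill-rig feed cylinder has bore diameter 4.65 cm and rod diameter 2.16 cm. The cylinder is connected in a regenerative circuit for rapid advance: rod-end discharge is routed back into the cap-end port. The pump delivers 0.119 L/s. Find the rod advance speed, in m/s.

v ≈ 0.325 m/s

In regeneration the rod-end outflow joins the pump flow into the cap end, so the net volume the pump must supply per unit advance equals the rod cross-section area.
Rod cross-section A_rod = π/4 × (2.16 cm)² = 3.664 cm^2
v = Q_pump / A_rod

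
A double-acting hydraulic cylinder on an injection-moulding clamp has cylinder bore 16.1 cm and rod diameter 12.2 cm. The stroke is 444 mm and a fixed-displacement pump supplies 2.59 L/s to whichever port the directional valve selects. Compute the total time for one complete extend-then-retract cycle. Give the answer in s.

t ≈ 4.98 s

Cap-side area A_cap = π/4 × (16.1 cm)² = 203.6 cm^2
Rod-side annular area A_ann = π/4 × (16.1² − 12.2²) = 86.68 cm^2
t_ext = A_cap·L/Q = 3.490 s
t_ret = A_ann·L/Q = 1.486 s
t_cycle = t_ext + t_ret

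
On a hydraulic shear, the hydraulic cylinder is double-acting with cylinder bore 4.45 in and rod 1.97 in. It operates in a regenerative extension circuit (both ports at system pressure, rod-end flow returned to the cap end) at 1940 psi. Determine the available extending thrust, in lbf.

F ≈ 5910 lbf

With equal pressure on both faces, forces on the annular region cancel; the net push is pressure × rod cross-section.
Rod cross-section A_rod = π/4 × (1.97 in)² = 3.048 in^2
F = P × A_rod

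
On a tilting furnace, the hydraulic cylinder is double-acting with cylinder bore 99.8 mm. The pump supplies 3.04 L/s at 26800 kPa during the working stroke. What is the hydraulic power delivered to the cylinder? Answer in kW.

W ≈ 81.5 kW

Hydraulic power = P × Q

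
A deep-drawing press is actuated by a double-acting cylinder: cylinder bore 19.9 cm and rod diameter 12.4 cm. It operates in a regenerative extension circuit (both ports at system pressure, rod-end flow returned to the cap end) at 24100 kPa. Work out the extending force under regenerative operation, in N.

With equal pressure on both faces, forces on the annular region cancel; the net push is pressure × rod cross-section.
Rod cross-section A_rod = π/4 × (12.4 cm)² = 120.8 cm^2
F = P × A_rod

F ≈ 2.91e5 N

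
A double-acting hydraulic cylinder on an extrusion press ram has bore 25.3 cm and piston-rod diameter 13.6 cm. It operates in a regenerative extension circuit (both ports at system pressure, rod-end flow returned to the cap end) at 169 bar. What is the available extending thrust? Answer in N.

F ≈ 2.46e5 N

With equal pressure on both faces, forces on the annular region cancel; the net push is pressure × rod cross-section.
Rod cross-section A_rod = π/4 × (13.6 cm)² = 145.3 cm^2
F = P × A_rod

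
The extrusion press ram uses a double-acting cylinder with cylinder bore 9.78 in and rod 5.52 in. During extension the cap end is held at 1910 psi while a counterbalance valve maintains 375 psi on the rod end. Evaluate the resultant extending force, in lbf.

Cap-side area A_cap = π/4 × (9.78 in)² = 75.12 in^2
Rod-side annular area A_ann = π/4 × (9.78² − 5.52²) = 51.19 in^2
Net thrust = P_cap·A_cap − P_rod·A_ann = 1.435e5 lbf − 19200 lbf

F ≈ 1.24e5 lbf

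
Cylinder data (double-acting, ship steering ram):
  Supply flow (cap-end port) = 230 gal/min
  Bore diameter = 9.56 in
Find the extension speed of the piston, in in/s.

Cap-side area A_cap = π/4 × (9.56 in)² = 71.78 in^2
v = Q / A

v ≈ 12.3 in/s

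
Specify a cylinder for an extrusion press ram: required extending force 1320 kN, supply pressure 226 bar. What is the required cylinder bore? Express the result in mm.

Extension force acts on the full piston face: F = P × (π/4)D².
D = √(4F / (πP)) = √(4 × 1320 kN / (π × 226 bar))

D ≈ 273 mm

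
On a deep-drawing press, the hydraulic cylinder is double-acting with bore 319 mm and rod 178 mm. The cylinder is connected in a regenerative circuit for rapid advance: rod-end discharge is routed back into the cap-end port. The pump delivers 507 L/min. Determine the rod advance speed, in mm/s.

v ≈ 340 mm/s

In regeneration the rod-end outflow joins the pump flow into the cap end, so the net volume the pump must supply per unit advance equals the rod cross-section area.
Rod cross-section A_rod = π/4 × (178 mm)² = 24880 mm^2
v = Q_pump / A_rod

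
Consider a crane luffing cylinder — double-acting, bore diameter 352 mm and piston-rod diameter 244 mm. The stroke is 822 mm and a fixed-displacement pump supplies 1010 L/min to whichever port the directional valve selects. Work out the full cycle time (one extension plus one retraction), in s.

Cap-side area A_cap = π/4 × (352 mm)² = 97310 mm^2
Rod-side annular area A_ann = π/4 × (352² − 244²) = 50550 mm^2
t_ext = A_cap·L/Q = 4.752 s
t_ret = A_ann·L/Q = 2.469 s
t_cycle = t_ext + t_ret

t ≈ 7.22 s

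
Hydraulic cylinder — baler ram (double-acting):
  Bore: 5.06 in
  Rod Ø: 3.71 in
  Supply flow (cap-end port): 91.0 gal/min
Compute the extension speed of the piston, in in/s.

Cap-side area A_cap = π/4 × (5.06 in)² = 20.11 in^2
v = Q / A

v ≈ 17.4 in/s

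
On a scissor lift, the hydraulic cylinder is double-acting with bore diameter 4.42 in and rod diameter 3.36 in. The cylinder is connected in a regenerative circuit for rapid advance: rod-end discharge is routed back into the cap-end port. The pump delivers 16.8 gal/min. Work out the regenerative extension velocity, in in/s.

In regeneration the rod-end outflow joins the pump flow into the cap end, so the net volume the pump must supply per unit advance equals the rod cross-section area.
Rod cross-section A_rod = π/4 × (3.36 in)² = 8.867 in^2
v = Q_pump / A_rod

v ≈ 7.29 in/s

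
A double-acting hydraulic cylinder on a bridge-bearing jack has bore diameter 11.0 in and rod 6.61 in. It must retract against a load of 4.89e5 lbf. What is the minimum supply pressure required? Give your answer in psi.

Rod-side annular area A_ann = π/4 × (11.0² − 6.61²) = 60.72 in^2
Retraction: pressure acts on the annular area.
P = F / A = 4.89e5 lbf / A

P ≈ 8050 psi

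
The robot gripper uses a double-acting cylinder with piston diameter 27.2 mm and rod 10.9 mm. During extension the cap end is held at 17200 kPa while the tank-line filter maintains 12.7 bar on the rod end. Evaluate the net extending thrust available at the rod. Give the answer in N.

F ≈ 9370 N

Cap-side area A_cap = π/4 × (27.2 mm)² = 581.1 mm^2
Rod-side annular area A_ann = π/4 × (27.2² − 10.9²) = 487.8 mm^2
Net thrust = P_cap·A_cap − P_rod·A_ann = 9994 N − 619.4 N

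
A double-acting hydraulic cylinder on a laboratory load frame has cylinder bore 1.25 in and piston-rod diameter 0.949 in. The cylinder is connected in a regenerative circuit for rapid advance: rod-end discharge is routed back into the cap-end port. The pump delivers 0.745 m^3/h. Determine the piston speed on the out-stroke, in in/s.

v ≈ 17.9 in/s

In regeneration the rod-end outflow joins the pump flow into the cap end, so the net volume the pump must supply per unit advance equals the rod cross-section area.
Rod cross-section A_rod = π/4 × (0.949 in)² = 0.7073 in^2
v = Q_pump / A_rod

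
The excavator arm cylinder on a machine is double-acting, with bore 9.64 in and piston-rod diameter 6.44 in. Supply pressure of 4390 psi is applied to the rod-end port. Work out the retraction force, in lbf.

Rod-side annular area A_ann = π/4 × (9.64² − 6.44²) = 40.41 in^2
On retraction the pressure acts on the annular area (bore minus rod).
F = P × A_ann

F ≈ 1.77e5 lbf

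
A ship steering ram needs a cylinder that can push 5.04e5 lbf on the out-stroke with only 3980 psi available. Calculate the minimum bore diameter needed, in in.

Extension force acts on the full piston face: F = P × (π/4)D².
D = √(4F / (πP)) = √(4 × 5.04e5 lbf / (π × 3980 psi))

D ≈ 12.7 in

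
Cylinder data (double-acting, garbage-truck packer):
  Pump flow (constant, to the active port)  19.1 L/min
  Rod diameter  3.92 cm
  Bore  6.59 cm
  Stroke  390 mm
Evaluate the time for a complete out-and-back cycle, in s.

Cap-side area A_cap = π/4 × (6.59 cm)² = 34.11 cm^2
Rod-side annular area A_ann = π/4 × (6.59² − 3.92²) = 22.04 cm^2
t_ext = A_cap·L/Q = 4.179 s
t_ret = A_ann·L/Q = 2.700 s
t_cycle = t_ext + t_ret

t ≈ 6.88 s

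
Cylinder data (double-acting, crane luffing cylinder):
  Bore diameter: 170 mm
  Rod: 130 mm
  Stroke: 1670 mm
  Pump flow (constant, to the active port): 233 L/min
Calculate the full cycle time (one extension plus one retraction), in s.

t ≈ 13.8 s

Cap-side area A_cap = π/4 × (170 mm)² = 22700 mm^2
Rod-side annular area A_ann = π/4 × (170² − 130²) = 9425 mm^2
t_ext = A_cap·L/Q = 9.761 s
t_ret = A_ann·L/Q = 4.053 s
t_cycle = t_ext + t_ret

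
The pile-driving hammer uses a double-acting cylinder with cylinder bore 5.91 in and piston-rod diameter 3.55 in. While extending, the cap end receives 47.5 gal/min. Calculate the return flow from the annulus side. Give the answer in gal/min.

Q_out ≈ 30.4 gal/min

Cap-side area A_cap = π/4 × (5.91 in)² = 27.43 in^2
Rod-side annular area A_ann = π/4 × (5.91² − 3.55²) = 17.53 in^2
Piston speed v = Q_in/A_cap; rod-end outflow Q_out = v × A_ann = Q_in × A_ann/A_cap.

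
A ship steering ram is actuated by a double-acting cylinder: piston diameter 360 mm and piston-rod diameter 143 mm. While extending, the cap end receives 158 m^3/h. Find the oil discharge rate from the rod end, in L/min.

Cap-side area A_cap = π/4 × (360 mm)² = 1.018e5 mm^2
Rod-side annular area A_ann = π/4 × (360² − 143²) = 85730 mm^2
Piston speed v = Q_in/A_cap; rod-end outflow Q_out = v × A_ann = Q_in × A_ann/A_cap.

Q_out ≈ 2220 L/min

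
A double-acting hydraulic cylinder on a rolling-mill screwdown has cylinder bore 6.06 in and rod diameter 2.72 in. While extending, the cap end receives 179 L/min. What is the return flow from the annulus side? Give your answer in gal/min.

Cap-side area A_cap = π/4 × (6.06 in)² = 28.84 in^2
Rod-side annular area A_ann = π/4 × (6.06² − 2.72²) = 23.03 in^2
Piston speed v = Q_in/A_cap; rod-end outflow Q_out = v × A_ann = Q_in × A_ann/A_cap.

Q_out ≈ 37.8 gal/min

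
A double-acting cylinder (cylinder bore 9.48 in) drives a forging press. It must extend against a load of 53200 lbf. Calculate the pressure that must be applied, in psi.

P ≈ 754 psi

Cap-side area A_cap = π/4 × (9.48 in)² = 70.58 in^2
P = F / A = 53200 lbf / A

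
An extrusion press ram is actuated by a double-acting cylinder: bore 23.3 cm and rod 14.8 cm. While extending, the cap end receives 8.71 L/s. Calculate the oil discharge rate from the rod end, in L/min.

Cap-side area A_cap = π/4 × (23.3 cm)² = 426.4 cm^2
Rod-side annular area A_ann = π/4 × (23.3² − 14.8²) = 254.4 cm^2
Piston speed v = Q_in/A_cap; rod-end outflow Q_out = v × A_ann = Q_in × A_ann/A_cap.

Q_out ≈ 312 L/min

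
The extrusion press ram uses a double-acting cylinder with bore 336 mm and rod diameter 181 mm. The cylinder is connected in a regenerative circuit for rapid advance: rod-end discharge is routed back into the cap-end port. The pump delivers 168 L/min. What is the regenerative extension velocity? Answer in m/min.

v ≈ 6.53 m/min

In regeneration the rod-end outflow joins the pump flow into the cap end, so the net volume the pump must supply per unit advance equals the rod cross-section area.
Rod cross-section A_rod = π/4 × (181 mm)² = 25730 mm^2
v = Q_pump / A_rod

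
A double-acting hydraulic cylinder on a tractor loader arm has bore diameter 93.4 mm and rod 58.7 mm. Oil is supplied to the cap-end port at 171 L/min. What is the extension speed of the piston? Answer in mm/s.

Cap-side area A_cap = π/4 × (93.4 mm)² = 6851 mm^2
v = Q / A

v ≈ 416 mm/s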